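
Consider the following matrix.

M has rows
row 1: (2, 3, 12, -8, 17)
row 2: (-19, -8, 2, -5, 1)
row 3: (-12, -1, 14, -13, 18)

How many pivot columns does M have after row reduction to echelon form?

3

Row reduce to echelon form.
R2 ← R2 + (19/2)·R1: [0, 41/2, 116, -81, 325/2]
R3 ← R3 + (6)·R1: [0, 17, 86, -61, 120]
R3 ← R3 − (34/41)·R2: [0, 0, -418/41, 253/41, -605/41]
Echelon form has 3 nonzero rows, so rank(M) = 3.
Each nonzero row contributes one pivot column: 3 pivot columns.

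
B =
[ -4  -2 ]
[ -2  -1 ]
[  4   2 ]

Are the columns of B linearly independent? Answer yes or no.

Row reduce B to echelon form.
R2 ← R2 − (1/2)·R1: [0, 0]
R3 ← R3 + R1: [0, 0]
1 pivot among 2 columns.
Only 1 < 2 pivot columns, so the columns are linearly dependent.

no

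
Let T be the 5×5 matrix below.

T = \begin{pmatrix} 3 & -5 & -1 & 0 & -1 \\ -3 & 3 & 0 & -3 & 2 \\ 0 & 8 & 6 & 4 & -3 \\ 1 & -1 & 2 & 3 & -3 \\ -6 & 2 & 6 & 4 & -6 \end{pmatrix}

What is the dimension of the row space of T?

Row reduce to echelon form.
R2 ← R2 + R1: [0, -2, -1, -3, 1]
R4 ← R4 − (1/3)·R1: [0, 2/3, 7/3, 3, -8/3]
R5 ← R5 + (2)·R1: [0, -8, 4, 4, -8]
R3 ← R3 + (4)·R2: [0, 0, 2, -8, 1]
R4 ← R4 + (1/3)·R2: [0, 0, 2, 2, -7/3]
R5 ← R5 − (4)·R2: [0, 0, 8, 16, -12]
R4 ← R4 − R3: [0, 0, 0, 10, -10/3]
R5 ← R5 − (4)·R3: [0, 0, 0, 48, -16]
R5 ← R5 − (24/5)·R4: [0, 0, 0, 0, 0]
Echelon form has 4 nonzero rows, so rank(T) = 4.
The row space has dimension equal to the rank: 4.

4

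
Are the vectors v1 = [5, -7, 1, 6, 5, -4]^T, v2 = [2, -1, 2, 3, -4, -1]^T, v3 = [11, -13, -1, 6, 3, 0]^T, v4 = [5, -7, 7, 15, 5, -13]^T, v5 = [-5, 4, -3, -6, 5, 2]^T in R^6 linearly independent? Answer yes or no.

no

Form the matrix with these vectors as rows and row reduce.
R2 ← R2 − (2/5)·R1: [0, 9/5, 8/5, 3/5, -6, 3/5]
R3 ← R3 − (11/5)·R1: [0, 12/5, -16/5, -36/5, -8, 44/5]
R4 ← R4 − R1: [0, 0, 6, 9, 0, -9]
R5 ← R5 + R1: [0, -3, -2, 0, 10, -2]
R3 ← R3 − (4/3)·R2: [0, 0, -16/3, -8, 0, 8]
R5 ← R5 + (5/3)·R2: [0, 0, 2/3, 1, 0, -1]
R4 ← R4 + (9/8)·R3: [0, 0, 0, 0, 0, 0]
R5 ← R5 + (1/8)·R3: [0, 0, 0, 0, 0, 0]
3 nonzero rows, so the 5 vectors span a space of dimension 3.
Since 3 < 5, the vectors are linearly dependent.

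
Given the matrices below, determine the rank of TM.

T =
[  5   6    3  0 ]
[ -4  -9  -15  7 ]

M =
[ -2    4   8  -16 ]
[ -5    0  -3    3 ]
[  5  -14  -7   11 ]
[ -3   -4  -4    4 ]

First compute TM:
[[-25, -22,   1, -29],
 [-43, 166,  72, -100]]
Now row reduce the product.
R2 ← R2 − (43/25)·R1: [0, 5096/25, 1757/25, -1253/25]
2 nonzero rows, so rank(TM) = 2.

2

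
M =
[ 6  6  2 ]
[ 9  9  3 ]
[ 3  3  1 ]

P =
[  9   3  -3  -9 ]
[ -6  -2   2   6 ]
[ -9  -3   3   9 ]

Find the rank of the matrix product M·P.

0

First compute MP:
[[  0,   0,   0,   0],
 [  0,   0,   0,   0],
 [  0,   0,   0,   0]]
Now row reduce the product.
0 nonzero rows, so rank(MP) = 0.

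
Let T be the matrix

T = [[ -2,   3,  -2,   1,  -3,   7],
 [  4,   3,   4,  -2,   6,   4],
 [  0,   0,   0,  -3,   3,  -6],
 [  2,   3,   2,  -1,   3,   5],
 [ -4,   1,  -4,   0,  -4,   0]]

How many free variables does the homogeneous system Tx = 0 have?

3

Row reduce to echelon form.
R2 ← R2 + (2)·R1: [0, 9, 0, 0, 0, 18]
R4 ← R4 + R1: [0, 6, 0, 0, 0, 12]
R5 ← R5 − (2)·R1: [0, -5, 0, -2, 2, -14]
R4 ← R4 − (2/3)·R2: [0, 0, 0, 0, 0, 0]
R5 ← R5 + (5/9)·R2: [0, 0, 0, -2, 2, -4]
R5 ← R5 − (2/3)·R3: [0, 0, 0, 0, 0, 0]
3 nonzero rows, so rank(T) = 3.
T has 6 columns; by rank–nullity, nullity = 6 − 3 = 3.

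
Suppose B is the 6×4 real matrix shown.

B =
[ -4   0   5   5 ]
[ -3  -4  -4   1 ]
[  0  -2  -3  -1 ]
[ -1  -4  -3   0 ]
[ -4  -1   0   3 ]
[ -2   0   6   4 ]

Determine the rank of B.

3

Row reduce to echelon form.
R2 ← R2 − (3/4)·R1: [0, -4, -31/4, -11/4]
R4 ← R4 − (1/4)·R1: [0, -4, -17/4, -5/4]
R5 ← R5 − R1: [0, -1, -5, -2]
R6 ← R6 − (1/2)·R1: [0, 0, 7/2, 3/2]
R3 ← R3 − (1/2)·R2: [0, 0, 7/8, 3/8]
R4 ← R4 − R2: [0, 0, 7/2, 3/2]
R5 ← R5 − (1/4)·R2: [0, 0, -49/16, -21/16]
R4 ← R4 − (4)·R3: [0, 0, 0, 0]
R5 ← R5 + (7/2)·R3: [0, 0, 0, 0]
R6 ← R6 − (4)·R3: [0, 0, 0, 0]
Echelon form has 3 nonzero rows, so rank(B) = 3.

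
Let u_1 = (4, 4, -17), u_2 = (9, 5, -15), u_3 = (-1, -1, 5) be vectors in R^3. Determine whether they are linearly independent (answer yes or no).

yes

Form the matrix with these vectors as rows and row reduce.
R2 ← R2 − (9/4)·R1: [0, -4, 93/4]
R3 ← R3 + (1/4)·R1: [0, 0, 3/4]
3 nonzero rows, so the 3 vectors span a space of dimension 3.
Since 3 = 3, the vectors are linearly independent.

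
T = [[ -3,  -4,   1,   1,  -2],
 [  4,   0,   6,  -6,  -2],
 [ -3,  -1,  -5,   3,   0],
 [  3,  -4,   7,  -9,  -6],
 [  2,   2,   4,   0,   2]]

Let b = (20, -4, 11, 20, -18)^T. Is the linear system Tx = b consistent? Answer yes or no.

Row reduce the augmented matrix [T | b].
R2 ← R2 + (4/3)·R1: [0, -16/3, 22/3, -14/3, -14/3, 68/3]
R3 ← R3 − R1: [0, 3, -6, 2, 2, -9]
R4 ← R4 + R1: [0, -8, 8, -8, -8, 40]
R5 ← R5 + (2/3)·R1: [0, -2/3, 14/3, 2/3, 2/3, -14/3]
R3 ← R3 + (9/16)·R2: [0, 0, -15/8, -5/8, -5/8, 15/4]
R4 ← R4 − (3/2)·R2: [0, 0, -3, -1, -1, 6]
R5 ← R5 − (1/8)·R2: [0, 0, 15/4, 5/4, 5/4, -15/2]
R4 ← R4 − (8/5)·R3: [0, 0, 0, 0, 0, 0]
R5 ← R5 + (2)·R3: [0, 0, 0, 0, 0, 0]
The echelon form has 3 nonzero rows, and every pivot lies in the first 5 columns, so rank(T) = rank([T|b]) = 3.
The system is consistent.

yes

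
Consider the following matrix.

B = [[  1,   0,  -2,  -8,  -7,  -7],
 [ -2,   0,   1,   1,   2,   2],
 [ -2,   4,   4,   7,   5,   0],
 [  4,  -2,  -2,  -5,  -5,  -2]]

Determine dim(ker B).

Row reduce to echelon form.
R2 ← R2 + (2)·R1: [0, 0, -3, -15, -12, -12]
R3 ← R3 + (2)·R1: [0, 4, 0, -9, -9, -14]
R4 ← R4 − (4)·R1: [0, -2, 6, 27, 23, 26]
Swap R2 ↔ R3
R4 ← R4 + (1/2)·R2: [0, 0, 6, 45/2, 37/2, 19]
R4 ← R4 + (2)·R3: [0, 0, 0, -15/2, -11/2, -5]
4 nonzero rows, so rank(B) = 4.
B has 6 columns; by rank–nullity, nullity = 6 − 4 = 2.

2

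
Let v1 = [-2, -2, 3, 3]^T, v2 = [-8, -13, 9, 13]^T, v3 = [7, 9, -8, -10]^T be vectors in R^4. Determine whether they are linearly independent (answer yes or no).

Form the matrix with these vectors as rows and row reduce.
R2 ← R2 − (4)·R1: [0, -5, -3, 1]
R3 ← R3 + (7/2)·R1: [0, 2, 5/2, 1/2]
R3 ← R3 + (2/5)·R2: [0, 0, 13/10, 9/10]
3 nonzero rows, so the 3 vectors span a space of dimension 3.
Since 3 = 3, the vectors are linearly independent.

yes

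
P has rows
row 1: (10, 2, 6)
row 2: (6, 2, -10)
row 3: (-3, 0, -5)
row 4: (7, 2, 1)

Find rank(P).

Row reduce to echelon form.
R2 ← R2 − (3/5)·R1: [0, 4/5, -68/5]
R3 ← R3 + (3/10)·R1: [0, 3/5, -16/5]
R4 ← R4 − (7/10)·R1: [0, 3/5, -16/5]
R3 ← R3 − (3/4)·R2: [0, 0, 7]
R4 ← R4 − (3/4)·R2: [0, 0, 7]
R4 ← R4 − R3: [0, 0, 0]
Echelon form has 3 nonzero rows, so rank(P) = 3.

3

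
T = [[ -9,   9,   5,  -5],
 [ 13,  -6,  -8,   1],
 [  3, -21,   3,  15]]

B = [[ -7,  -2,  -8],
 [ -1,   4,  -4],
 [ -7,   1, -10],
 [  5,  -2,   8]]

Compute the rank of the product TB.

First compute TB:
[[ -6,  69, -54],
 [-24, -60,   8],
 [ 54, -117, 150]]
Now row reduce the product.
R2 ← R2 − (4)·R1: [0, -336, 224]
R3 ← R3 + (9)·R1: [0, 504, -336]
R3 ← R3 + (3/2)·R2: [0, 0, 0]
2 nonzero rows, so rank(TB) = 2.

2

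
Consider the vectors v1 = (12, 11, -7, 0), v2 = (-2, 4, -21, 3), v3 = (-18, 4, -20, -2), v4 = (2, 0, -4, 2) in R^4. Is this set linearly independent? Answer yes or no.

yes

Form the matrix with these vectors as rows and row reduce.
R2 ← R2 + (1/6)·R1: [0, 35/6, -133/6, 3]
R3 ← R3 + (3/2)·R1: [0, 41/2, -61/2, -2]
R4 ← R4 − (1/6)·R1: [0, -11/6, -17/6, 2]
R3 ← R3 − (123/35)·R2: [0, 0, 237/5, -439/35]
R4 ← R4 + (11/35)·R2: [0, 0, -49/5, 103/35]
R4 ← R4 + (49/237)·R3: [0, 0, 0, 580/1659]
4 nonzero rows, so the 4 vectors span a space of dimension 4.
Since 4 = 4, the vectors are linearly independent.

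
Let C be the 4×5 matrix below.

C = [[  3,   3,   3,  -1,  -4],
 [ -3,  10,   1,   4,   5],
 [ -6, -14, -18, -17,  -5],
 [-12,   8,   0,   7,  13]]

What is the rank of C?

4

Row reduce to echelon form.
R2 ← R2 + R1: [0, 13, 4, 3, 1]
R3 ← R3 + (2)·R1: [0, -8, -12, -19, -13]
R4 ← R4 + (4)·R1: [0, 20, 12, 3, -3]
R3 ← R3 + (8/13)·R2: [0, 0, -124/13, -223/13, -161/13]
R4 ← R4 − (20/13)·R2: [0, 0, 76/13, -21/13, -59/13]
R4 ← R4 + (19/31)·R3: [0, 0, 0, -376/31, -376/31]
Echelon form has 4 nonzero rows, so rank(C) = 4.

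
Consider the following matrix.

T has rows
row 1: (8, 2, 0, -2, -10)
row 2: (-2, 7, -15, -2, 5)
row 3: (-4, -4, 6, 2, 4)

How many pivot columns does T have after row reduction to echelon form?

Row reduce to echelon form.
R2 ← R2 + (1/4)·R1: [0, 15/2, -15, -5/2, 5/2]
R3 ← R3 + (1/2)·R1: [0, -3, 6, 1, -1]
R3 ← R3 + (2/5)·R2: [0, 0, 0, 0, 0]
Echelon form has 2 nonzero rows, so rank(T) = 2.
Each nonzero row contributes one pivot column: 2 pivot columns.

2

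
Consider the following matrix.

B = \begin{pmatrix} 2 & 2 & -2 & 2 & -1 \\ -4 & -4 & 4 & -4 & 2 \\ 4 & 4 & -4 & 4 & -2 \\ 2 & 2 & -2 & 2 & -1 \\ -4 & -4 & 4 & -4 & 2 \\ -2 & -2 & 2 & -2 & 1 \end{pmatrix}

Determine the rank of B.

Row reduce to echelon form.
R2 ← R2 + (2)·R1: [0, 0, 0, 0, 0]
R3 ← R3 − (2)·R1: [0, 0, 0, 0, 0]
R4 ← R4 − R1: [0, 0, 0, 0, 0]
R5 ← R5 + (2)·R1: [0, 0, 0, 0, 0]
R6 ← R6 + R1: [0, 0, 0, 0, 0]
Echelon form has 1 nonzero row, so rank(B) = 1.

1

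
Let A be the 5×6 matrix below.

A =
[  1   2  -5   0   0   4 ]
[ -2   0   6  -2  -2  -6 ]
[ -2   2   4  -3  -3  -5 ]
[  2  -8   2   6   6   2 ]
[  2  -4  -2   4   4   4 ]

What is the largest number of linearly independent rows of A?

Row reduce to echelon form.
R2 ← R2 + (2)·R1: [0, 4, -4, -2, -2, 2]
R3 ← R3 + (2)·R1: [0, 6, -6, -3, -3, 3]
R4 ← R4 − (2)·R1: [0, -12, 12, 6, 6, -6]
R5 ← R5 − (2)·R1: [0, -8, 8, 4, 4, -4]
R3 ← R3 − (3/2)·R2: [0, 0, 0, 0, 0, 0]
R4 ← R4 + (3)·R2: [0, 0, 0, 0, 0, 0]
R5 ← R5 + (2)·R2: [0, 0, 0, 0, 0, 0]
Echelon form has 2 nonzero rows, so rank(A) = 2.
The rank gives the maximum number of linearly independent rows: 2.

2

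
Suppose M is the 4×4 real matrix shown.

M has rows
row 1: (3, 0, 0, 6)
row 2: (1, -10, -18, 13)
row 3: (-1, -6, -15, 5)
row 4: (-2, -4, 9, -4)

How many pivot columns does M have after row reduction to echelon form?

4

Row reduce to echelon form.
R2 ← R2 − (1/3)·R1: [0, -10, -18, 11]
R3 ← R3 + (1/3)·R1: [0, -6, -15, 7]
R4 ← R4 + (2/3)·R1: [0, -4, 9, 0]
R3 ← R3 − (3/5)·R2: [0, 0, -21/5, 2/5]
R4 ← R4 − (2/5)·R2: [0, 0, 81/5, -22/5]
R4 ← R4 + (27/7)·R3: [0, 0, 0, -20/7]
Echelon form has 4 nonzero rows, so rank(M) = 4.
Each nonzero row contributes one pivot column: 4 pivot columns.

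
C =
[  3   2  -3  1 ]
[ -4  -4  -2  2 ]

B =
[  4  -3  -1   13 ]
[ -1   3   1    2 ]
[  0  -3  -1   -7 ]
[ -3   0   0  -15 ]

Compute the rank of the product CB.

First compute CB:
[[  7,   6,   2,  49],
 [-18,   6,   2, -76]]
Now row reduce the product.
R2 ← R2 + (18/7)·R1: [0, 150/7, 50/7, 50]
2 nonzero rows, so rank(CB) = 2.

2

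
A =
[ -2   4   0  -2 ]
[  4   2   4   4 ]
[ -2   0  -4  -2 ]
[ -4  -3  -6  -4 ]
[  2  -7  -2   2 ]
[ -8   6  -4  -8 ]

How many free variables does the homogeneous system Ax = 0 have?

Row reduce to echelon form.
R2 ← R2 + (2)·R1: [0, 10, 4, 0]
R3 ← R3 − R1: [0, -4, -4, 0]
R4 ← R4 − (2)·R1: [0, -11, -6, 0]
R5 ← R5 + R1: [0, -3, -2, 0]
R6 ← R6 − (4)·R1: [0, -10, -4, 0]
R3 ← R3 + (2/5)·R2: [0, 0, -12/5, 0]
R4 ← R4 + (11/10)·R2: [0, 0, -8/5, 0]
R5 ← R5 + (3/10)·R2: [0, 0, -4/5, 0]
R6 ← R6 + R2: [0, 0, 0, 0]
R4 ← R4 − (2/3)·R3: [0, 0, 0, 0]
R5 ← R5 − (1/3)·R3: [0, 0, 0, 0]
3 nonzero rows, so rank(A) = 3.
A has 4 columns; by rank–nullity, nullity = 4 − 3 = 1.

1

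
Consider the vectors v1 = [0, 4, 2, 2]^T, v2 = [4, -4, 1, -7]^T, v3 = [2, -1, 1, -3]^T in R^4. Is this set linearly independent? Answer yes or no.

Form the matrix with these vectors as rows and row reduce.
Swap R1 ↔ R2
R3 ← R3 − (1/2)·R1: [0, 1, 1/2, 1/2]
R3 ← R3 − (1/4)·R2: [0, 0, 0, 0]
2 nonzero rows, so the 3 vectors span a space of dimension 2.
Since 2 < 3, the vectors are linearly dependent.

no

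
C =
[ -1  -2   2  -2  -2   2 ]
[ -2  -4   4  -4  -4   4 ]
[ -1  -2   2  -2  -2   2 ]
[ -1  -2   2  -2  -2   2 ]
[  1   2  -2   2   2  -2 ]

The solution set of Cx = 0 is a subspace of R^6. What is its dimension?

5

Row reduce to echelon form.
R2 ← R2 − (2)·R1: [0, 0, 0, 0, 0, 0]
R3 ← R3 − R1: [0, 0, 0, 0, 0, 0]
R4 ← R4 − R1: [0, 0, 0, 0, 0, 0]
R5 ← R5 + R1: [0, 0, 0, 0, 0, 0]
1 nonzero row, so rank(C) = 1.
C has 6 columns; by rank–nullity, nullity = 6 − 1 = 5.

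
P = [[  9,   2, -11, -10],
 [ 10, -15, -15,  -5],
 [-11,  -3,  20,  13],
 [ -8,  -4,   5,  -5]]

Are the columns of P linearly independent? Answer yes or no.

Row reduce P to echelon form.
R2 ← R2 − (10/9)·R1: [0, -155/9, -25/9, 55/9]
R3 ← R3 + (11/9)·R1: [0, -5/9, 59/9, 7/9]
R4 ← R4 + (8/9)·R1: [0, -20/9, -43/9, -125/9]
R3 ← R3 − (1/31)·R2: [0, 0, 206/31, 18/31]
R4 ← R4 − (4/31)·R2: [0, 0, -137/31, -455/31]
R4 ← R4 + (137/206)·R3: [0, 0, 0, -1472/103]
4 pivots among 4 columns.
Every column is a pivot column, so the columns are linearly independent.

yes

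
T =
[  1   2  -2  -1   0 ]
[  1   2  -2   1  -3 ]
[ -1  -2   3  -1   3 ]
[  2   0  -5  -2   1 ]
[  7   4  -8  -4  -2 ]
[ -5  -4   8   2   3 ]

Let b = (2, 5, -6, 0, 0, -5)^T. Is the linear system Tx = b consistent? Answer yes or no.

yes

Row reduce the augmented matrix [T | b].
R2 ← R2 − R1: [0, 0, 0, 2, -3, 3]
R3 ← R3 + R1: [0, 0, 1, -2, 3, -4]
R4 ← R4 − (2)·R1: [0, -4, -1, 0, 1, -4]
R5 ← R5 − (7)·R1: [0, -10, 6, 3, -2, -14]
R6 ← R6 + (5)·R1: [0, 6, -2, -3, 3, 5]
Swap R2 ↔ R4
R5 ← R5 − (5/2)·R2: [0, 0, 17/2, 3, -9/2, -4]
R6 ← R6 + (3/2)·R2: [0, 0, -7/2, -3, 9/2, -1]
R5 ← R5 − (17/2)·R3: [0, 0, 0, 20, -30, 30]
R6 ← R6 + (7/2)·R3: [0, 0, 0, -10, 15, -15]
R5 ← R5 − (10)·R4: [0, 0, 0, 0, 0, 0]
R6 ← R6 + (5)·R4: [0, 0, 0, 0, 0, 0]
The echelon form has 4 nonzero rows, and every pivot lies in the first 5 columns, so rank(T) = rank([T|b]) = 4.
The system is consistent.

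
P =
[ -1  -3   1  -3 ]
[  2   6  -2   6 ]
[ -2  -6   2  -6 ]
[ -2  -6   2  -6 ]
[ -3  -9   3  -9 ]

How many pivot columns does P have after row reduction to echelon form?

Row reduce to echelon form.
R2 ← R2 + (2)·R1: [0, 0, 0, 0]
R3 ← R3 − (2)·R1: [0, 0, 0, 0]
R4 ← R4 − (2)·R1: [0, 0, 0, 0]
R5 ← R5 − (3)·R1: [0, 0, 0, 0]
Echelon form has 1 nonzero row, so rank(P) = 1.
Each nonzero row contributes one pivot column: 1 pivot columns.

1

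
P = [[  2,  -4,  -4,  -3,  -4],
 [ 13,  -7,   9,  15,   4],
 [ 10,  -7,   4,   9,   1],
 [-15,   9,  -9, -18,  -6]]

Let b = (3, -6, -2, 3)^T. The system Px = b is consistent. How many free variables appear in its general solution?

2

Row reduce the augmented matrix [P | b].
R2 ← R2 − (13/2)·R1: [0, 19, 35, 69/2, 30, -51/2]
R3 ← R3 − (5)·R1: [0, 13, 24, 24, 21, -17]
R4 ← R4 + (15/2)·R1: [0, -21, -39, -81/2, -36, 51/2]
R3 ← R3 − (13/19)·R2: [0, 0, 1/19, 15/38, 9/19, 17/38]
R4 ← R4 + (21/19)·R2: [0, 0, -6/19, -45/19, -54/19, -51/19]
R4 ← R4 + (6)·R3: [0, 0, 0, 0, 0, 0]
The echelon form has 3 nonzero rows, and every pivot lies in the first 5 columns, so rank(P) = rank([P|b]) = 3.
The system is consistent.
Free variables = (unknowns) − (rank) = 5 − 3 = 2.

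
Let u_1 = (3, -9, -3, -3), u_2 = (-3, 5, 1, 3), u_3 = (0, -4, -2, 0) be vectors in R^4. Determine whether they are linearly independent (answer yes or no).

Form the matrix with these vectors as rows and row reduce.
R2 ← R2 + R1: [0, -4, -2, 0]
R3 ← R3 − R2: [0, 0, 0, 0]
2 nonzero rows, so the 3 vectors span a space of dimension 2.
Since 2 < 3, the vectors are linearly dependent.

no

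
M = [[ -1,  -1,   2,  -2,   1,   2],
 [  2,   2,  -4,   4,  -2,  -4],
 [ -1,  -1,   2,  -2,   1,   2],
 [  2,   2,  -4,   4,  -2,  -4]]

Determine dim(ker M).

5

Row reduce to echelon form.
R2 ← R2 + (2)·R1: [0, 0, 0, 0, 0, 0]
R3 ← R3 − R1: [0, 0, 0, 0, 0, 0]
R4 ← R4 + (2)·R1: [0, 0, 0, 0, 0, 0]
1 nonzero row, so rank(M) = 1.
M has 6 columns; by rank–nullity, nullity = 6 − 1 = 5.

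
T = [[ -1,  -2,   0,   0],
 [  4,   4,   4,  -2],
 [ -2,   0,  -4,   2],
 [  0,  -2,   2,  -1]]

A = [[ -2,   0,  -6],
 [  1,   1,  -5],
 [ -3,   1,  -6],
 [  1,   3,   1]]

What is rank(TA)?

2

First compute TA:
[[  0,  -2,  16],
 [-18,   2, -70],
 [ 18,   2,  38],
 [ -9,  -3,  -3]]
Now row reduce the product.
Swap R1 ↔ R2
R3 ← R3 + R1: [0, 4, -32]
R4 ← R4 − (1/2)·R1: [0, -4, 32]
R3 ← R3 + (2)·R2: [0, 0, 0]
R4 ← R4 − (2)·R2: [0, 0, 0]
2 nonzero rows, so rank(TA) = 2.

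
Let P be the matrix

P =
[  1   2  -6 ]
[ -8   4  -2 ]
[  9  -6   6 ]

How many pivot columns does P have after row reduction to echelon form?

Row reduce to echelon form.
R2 ← R2 + (8)·R1: [0, 20, -50]
R3 ← R3 − (9)·R1: [0, -24, 60]
R3 ← R3 + (6/5)·R2: [0, 0, 0]
Echelon form has 2 nonzero rows, so rank(P) = 2.
Each nonzero row contributes one pivot column: 2 pivot columns.

2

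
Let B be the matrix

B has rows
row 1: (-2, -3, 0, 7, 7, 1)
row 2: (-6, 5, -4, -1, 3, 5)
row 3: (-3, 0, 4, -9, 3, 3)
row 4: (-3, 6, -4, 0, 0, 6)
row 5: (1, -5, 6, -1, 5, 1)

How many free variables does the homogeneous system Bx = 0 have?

2

Row reduce to echelon form.
R2 ← R2 − (3)·R1: [0, 14, -4, -22, -18, 2]
R3 ← R3 − (3/2)·R1: [0, 9/2, 4, -39/2, -15/2, 3/2]
R4 ← R4 − (3/2)·R1: [0, 21/2, -4, -21/2, -21/2, 9/2]
R5 ← R5 + (1/2)·R1: [0, -13/2, 6, 5/2, 17/2, 3/2]
R3 ← R3 − (9/28)·R2: [0, 0, 37/7, -87/7, -12/7, 6/7]
R4 ← R4 − (3/4)·R2: [0, 0, -1, 6, 3, 3]
R5 ← R5 + (13/28)·R2: [0, 0, 29/7, -54/7, 1/7, 17/7]
R4 ← R4 + (7/37)·R3: [0, 0, 0, 135/37, 99/37, 117/37]
R5 ← R5 − (29/37)·R3: [0, 0, 0, 75/37, 55/37, 65/37]
R5 ← R5 − (5/9)·R4: [0, 0, 0, 0, 0, 0]
4 nonzero rows, so rank(B) = 4.
B has 6 columns; by rank–nullity, nullity = 6 − 4 = 2.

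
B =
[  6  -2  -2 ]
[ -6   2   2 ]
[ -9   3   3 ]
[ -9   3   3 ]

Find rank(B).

Row reduce to echelon form.
R2 ← R2 + R1: [0, 0, 0]
R3 ← R3 + (3/2)·R1: [0, 0, 0]
R4 ← R4 + (3/2)·R1: [0, 0, 0]
Echelon form has 1 nonzero row, so rank(B) = 1.

1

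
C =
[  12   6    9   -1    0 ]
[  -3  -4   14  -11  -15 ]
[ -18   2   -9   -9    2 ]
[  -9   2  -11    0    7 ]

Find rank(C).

3

Row reduce to echelon form.
R2 ← R2 + (1/4)·R1: [0, -5/2, 65/4, -45/4, -15]
R3 ← R3 + (3/2)·R1: [0, 11, 9/2, -21/2, 2]
R4 ← R4 + (3/4)·R1: [0, 13/2, -17/4, -3/4, 7]
R3 ← R3 + (22/5)·R2: [0, 0, 76, -60, -64]
R4 ← R4 + (13/5)·R2: [0, 0, 38, -30, -32]
R4 ← R4 − (1/2)·R3: [0, 0, 0, 0, 0]
Echelon form has 3 nonzero rows, so rank(C) = 3.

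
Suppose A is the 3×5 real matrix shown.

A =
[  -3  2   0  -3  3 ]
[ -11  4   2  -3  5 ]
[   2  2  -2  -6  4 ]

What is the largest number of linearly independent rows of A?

Row reduce to echelon form.
R2 ← R2 − (11/3)·R1: [0, -10/3, 2, 8, -6]
R3 ← R3 + (2/3)·R1: [0, 10/3, -2, -8, 6]
R3 ← R3 + R2: [0, 0, 0, 0, 0]
Echelon form has 2 nonzero rows, so rank(A) = 2.
The rank gives the maximum number of linearly independent rows: 2.

2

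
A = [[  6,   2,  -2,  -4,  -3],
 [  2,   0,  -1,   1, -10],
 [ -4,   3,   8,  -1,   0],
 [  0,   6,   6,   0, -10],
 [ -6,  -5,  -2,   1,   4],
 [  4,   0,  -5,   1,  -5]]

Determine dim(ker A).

0

Row reduce to echelon form.
R2 ← R2 − (1/3)·R1: [0, -2/3, -1/3, 7/3, -9]
R3 ← R3 + (2/3)·R1: [0, 13/3, 20/3, -11/3, -2]
R5 ← R5 + R1: [0, -3, -4, -3, 1]
R6 ← R6 − (2/3)·R1: [0, -4/3, -11/3, 11/3, -3]
R3 ← R3 + (13/2)·R2: [0, 0, 9/2, 23/2, -121/2]
R4 ← R4 + (9)·R2: [0, 0, 3, 21, -91]
R5 ← R5 − (9/2)·R2: [0, 0, -5/2, -27/2, 83/2]
R6 ← R6 − (2)·R2: [0, 0, -3, -1, 15]
R4 ← R4 − (2/3)·R3: [0, 0, 0, 40/3, -152/3]
R5 ← R5 + (5/9)·R3: [0, 0, 0, -64/9, 71/9]
R6 ← R6 + (2/3)·R3: [0, 0, 0, 20/3, -76/3]
R5 ← R5 + (8/15)·R4: [0, 0, 0, 0, -287/15]
R6 ← R6 − (1/2)·R4: [0, 0, 0, 0, 0]
5 nonzero rows, so rank(A) = 5.
A has 5 columns; by rank–nullity, nullity = 5 − 5 = 0.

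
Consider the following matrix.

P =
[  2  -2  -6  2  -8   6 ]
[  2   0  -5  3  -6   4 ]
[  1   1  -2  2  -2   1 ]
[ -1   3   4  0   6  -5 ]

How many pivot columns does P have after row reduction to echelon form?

2

Row reduce to echelon form.
R2 ← R2 − R1: [0, 2, 1, 1, 2, -2]
R3 ← R3 − (1/2)·R1: [0, 2, 1, 1, 2, -2]
R4 ← R4 + (1/2)·R1: [0, 2, 1, 1, 2, -2]
R3 ← R3 − R2: [0, 0, 0, 0, 0, 0]
R4 ← R4 − R2: [0, 0, 0, 0, 0, 0]
Echelon form has 2 nonzero rows, so rank(P) = 2.
Each nonzero row contributes one pivot column: 2 pivot columns.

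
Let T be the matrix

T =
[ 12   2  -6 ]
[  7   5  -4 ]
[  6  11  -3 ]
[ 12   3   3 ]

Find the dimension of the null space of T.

Row reduce to echelon form.
R2 ← R2 − (7/12)·R1: [0, 23/6, -1/2]
R3 ← R3 − (1/2)·R1: [0, 10, 0]
R4 ← R4 − R1: [0, 1, 9]
R3 ← R3 − (60/23)·R2: [0, 0, 30/23]
R4 ← R4 − (6/23)·R2: [0, 0, 210/23]
R4 ← R4 − (7)·R3: [0, 0, 0]
3 nonzero rows, so rank(T) = 3.
T has 3 columns; by rank–nullity, nullity = 3 − 3 = 0.

0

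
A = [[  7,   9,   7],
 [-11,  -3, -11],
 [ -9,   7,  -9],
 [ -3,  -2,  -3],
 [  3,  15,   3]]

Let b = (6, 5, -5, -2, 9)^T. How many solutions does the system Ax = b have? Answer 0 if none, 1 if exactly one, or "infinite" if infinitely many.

0

Row reduce the augmented matrix [A | b].
R2 ← R2 + (11/7)·R1: [0, 78/7, 0, 101/7]
R3 ← R3 + (9/7)·R1: [0, 130/7, 0, 19/7]
R4 ← R4 + (3/7)·R1: [0, 13/7, 0, 4/7]
R5 ← R5 − (3/7)·R1: [0, 78/7, 0, 45/7]
R3 ← R3 − (5/3)·R2: [0, 0, 0, -64/3]
R4 ← R4 − (1/6)·R2: [0, 0, 0, -11/6]
R5 ← R5 − R2: [0, 0, 0, -8]
R4 ← R4 − (11/128)·R3: [0, 0, 0, 0]
R5 ← R5 − (3/8)·R3: [0, 0, 0, 0]
The echelon form has 3 nonzero rows; the last pivot sits in the augmented column, so rank(A) = 2 but rank([A|b]) = 3.
Since the ranks differ, the system is inconsistent.
It has no solutions.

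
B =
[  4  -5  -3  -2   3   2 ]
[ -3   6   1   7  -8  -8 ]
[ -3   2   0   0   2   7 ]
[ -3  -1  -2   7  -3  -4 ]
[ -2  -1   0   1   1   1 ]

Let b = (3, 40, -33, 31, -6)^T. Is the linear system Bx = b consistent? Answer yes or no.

Row reduce the augmented matrix [B | b].
R2 ← R2 + (3/4)·R1: [0, 9/4, -5/4, 11/2, -23/4, -13/2, 169/4]
R3 ← R3 + (3/4)·R1: [0, -7/4, -9/4, -3/2, 17/4, 17/2, -123/4]
R4 ← R4 + (3/4)·R1: [0, -19/4, -17/4, 11/2, -3/4, -5/2, 133/4]
R5 ← R5 + (1/2)·R1: [0, -7/2, -3/2, 0, 5/2, 2, -9/2]
R3 ← R3 + (7/9)·R2: [0, 0, -29/9, 25/9, -2/9, 31/9, 19/9]
R4 ← R4 + (19/9)·R2: [0, 0, -62/9, 154/9, -116/9, -146/9, 1102/9]
R5 ← R5 + (14/9)·R2: [0, 0, -31/9, 77/9, -58/9, -73/9, 551/9]
R4 ← R4 − (62/29)·R3: [0, 0, 0, 324/29, -360/29, -684/29, 3420/29]
R5 ← R5 − (31/29)·R3: [0, 0, 0, 162/29, -180/29, -342/29, 1710/29]
R5 ← R5 − (1/2)·R4: [0, 0, 0, 0, 0, 0, 0]
The echelon form has 4 nonzero rows, and every pivot lies in the first 6 columns, so rank(B) = rank([B|b]) = 4.
The system is consistent.

yes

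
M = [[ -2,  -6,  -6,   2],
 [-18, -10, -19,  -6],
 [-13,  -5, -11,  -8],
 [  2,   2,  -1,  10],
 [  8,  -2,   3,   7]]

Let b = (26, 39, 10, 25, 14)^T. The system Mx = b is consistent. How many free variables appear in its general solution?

Row reduce the augmented matrix [M | b].
R2 ← R2 − (9)·R1: [0, 44, 35, -24, -195]
R3 ← R3 − (13/2)·R1: [0, 34, 28, -21, -159]
R4 ← R4 + R1: [0, -4, -7, 12, 51]
R5 ← R5 + (4)·R1: [0, -26, -21, 15, 118]
R3 ← R3 − (17/22)·R2: [0, 0, 21/22, -27/11, -183/22]
R4 ← R4 + (1/11)·R2: [0, 0, -42/11, 108/11, 366/11]
R5 ← R5 + (13/22)·R2: [0, 0, -7/22, 9/11, 61/22]
R4 ← R4 + (4)·R3: [0, 0, 0, 0, 0]
R5 ← R5 + (1/3)·R3: [0, 0, 0, 0, 0]
The echelon form has 3 nonzero rows, and every pivot lies in the first 4 columns, so rank(M) = rank([M|b]) = 3.
The system is consistent.
Free variables = (unknowns) − (rank) = 4 − 3 = 1.

1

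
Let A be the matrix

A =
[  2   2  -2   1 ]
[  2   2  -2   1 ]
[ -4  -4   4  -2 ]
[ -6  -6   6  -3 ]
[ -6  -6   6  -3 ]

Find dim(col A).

Row reduce to echelon form.
R2 ← R2 − R1: [0, 0, 0, 0]
R3 ← R3 + (2)·R1: [0, 0, 0, 0]
R4 ← R4 + (3)·R1: [0, 0, 0, 0]
R5 ← R5 + (3)·R1: [0, 0, 0, 0]
Echelon form has 1 nonzero row, so rank(A) = 1.
The column space has dimension equal to the rank: 1.

1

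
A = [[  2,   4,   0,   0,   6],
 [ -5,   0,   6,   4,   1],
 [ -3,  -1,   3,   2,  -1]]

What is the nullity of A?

3

Row reduce to echelon form.
R2 ← R2 + (5/2)·R1: [0, 10, 6, 4, 16]
R3 ← R3 + (3/2)·R1: [0, 5, 3, 2, 8]
R3 ← R3 − (1/2)·R2: [0, 0, 0, 0, 0]
2 nonzero rows, so rank(A) = 2.
A has 5 columns; by rank–nullity, nullity = 5 − 2 = 3.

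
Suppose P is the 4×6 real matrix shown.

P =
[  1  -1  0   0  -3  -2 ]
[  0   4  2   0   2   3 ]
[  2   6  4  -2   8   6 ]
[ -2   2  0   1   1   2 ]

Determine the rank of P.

Row reduce to echelon form.
R3 ← R3 − (2)·R1: [0, 8, 4, -2, 14, 10]
R4 ← R4 + (2)·R1: [0, 0, 0, 1, -5, -2]
R3 ← R3 − (2)·R2: [0, 0, 0, -2, 10, 4]
R4 ← R4 + (1/2)·R3: [0, 0, 0, 0, 0, 0]
Echelon form has 3 nonzero rows, so rank(P) = 3.

3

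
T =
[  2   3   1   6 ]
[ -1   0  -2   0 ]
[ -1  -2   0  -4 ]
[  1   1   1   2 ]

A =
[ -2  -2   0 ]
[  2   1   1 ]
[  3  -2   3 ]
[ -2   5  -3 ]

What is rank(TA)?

2

First compute TA:
[[ -7,  27, -12],
 [ -4,   6,  -6],
 [  6, -20,  10],
 [ -1,   7,  -2]]
Now row reduce the product.
R2 ← R2 − (4/7)·R1: [0, -66/7, 6/7]
R3 ← R3 + (6/7)·R1: [0, 22/7, -2/7]
R4 ← R4 − (1/7)·R1: [0, 22/7, -2/7]
R3 ← R3 + (1/3)·R2: [0, 0, 0]
R4 ← R4 + (1/3)·R2: [0, 0, 0]
2 nonzero rows, so rank(TA) = 2.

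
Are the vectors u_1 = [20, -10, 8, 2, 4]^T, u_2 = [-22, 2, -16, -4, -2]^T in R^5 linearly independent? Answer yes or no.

Form the matrix with these vectors as rows and row reduce.
R2 ← R2 + (11/10)·R1: [0, -9, -36/5, -9/5, 12/5]
2 nonzero rows, so the 2 vectors span a space of dimension 2.
Since 2 = 2, the vectors are linearly independent.

yes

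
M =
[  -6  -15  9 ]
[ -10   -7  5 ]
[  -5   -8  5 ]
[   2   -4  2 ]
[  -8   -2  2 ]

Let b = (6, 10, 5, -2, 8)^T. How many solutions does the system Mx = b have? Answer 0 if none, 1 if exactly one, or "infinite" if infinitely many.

Row reduce the augmented matrix [M | b].
R2 ← R2 − (5/3)·R1: [0, 18, -10, 0]
R3 ← R3 − (5/6)·R1: [0, 9/2, -5/2, 0]
R4 ← R4 + (1/3)·R1: [0, -9, 5, 0]
R5 ← R5 − (4/3)·R1: [0, 18, -10, 0]
R3 ← R3 − (1/4)·R2: [0, 0, 0, 0]
R4 ← R4 + (1/2)·R2: [0, 0, 0, 0]
R5 ← R5 − R2: [0, 0, 0, 0]
The echelon form has 2 nonzero rows, and every pivot lies in the first 3 columns, so rank(M) = rank([M|b]) = 2.
The system is consistent.
rank = 2 < 3 unknowns, so there are infinitely many solutions.

infinite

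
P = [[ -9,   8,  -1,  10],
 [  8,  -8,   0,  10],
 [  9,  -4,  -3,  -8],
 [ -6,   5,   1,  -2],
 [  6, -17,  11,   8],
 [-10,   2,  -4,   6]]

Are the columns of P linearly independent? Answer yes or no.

yes

Row reduce P to echelon form.
R2 ← R2 + (8/9)·R1: [0, -8/9, -8/9, 170/9]
R3 ← R3 + R1: [0, 4, -4, 2]
R4 ← R4 − (2/3)·R1: [0, -1/3, 5/3, -26/3]
R5 ← R5 + (2/3)·R1: [0, -35/3, 31/3, 44/3]
R6 ← R6 − (10/9)·R1: [0, -62/9, -26/9, -46/9]
R3 ← R3 + (9/2)·R2: [0, 0, -8, 87]
R4 ← R4 − (3/8)·R2: [0, 0, 2, -63/4]
R5 ← R5 − (105/8)·R2: [0, 0, 22, -933/4]
R6 ← R6 − (31/4)·R2: [0, 0, 4, -303/2]
R4 ← R4 + (1/4)·R3: [0, 0, 0, 6]
R5 ← R5 + (11/4)·R3: [0, 0, 0, 6]
R6 ← R6 + (1/2)·R3: [0, 0, 0, -108]
R5 ← R5 − R4: [0, 0, 0, 0]
R6 ← R6 + (18)·R4: [0, 0, 0, 0]
4 pivots among 4 columns.
Every column is a pivot column, so the columns are linearly independent.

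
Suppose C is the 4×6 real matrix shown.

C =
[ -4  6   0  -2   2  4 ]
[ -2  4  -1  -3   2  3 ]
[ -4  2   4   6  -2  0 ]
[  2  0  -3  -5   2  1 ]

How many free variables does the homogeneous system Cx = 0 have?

Row reduce to echelon form.
R2 ← R2 − (1/2)·R1: [0, 1, -1, -2, 1, 1]
R3 ← R3 − R1: [0, -4, 4, 8, -4, -4]
R4 ← R4 + (1/2)·R1: [0, 3, -3, -6, 3, 3]
R3 ← R3 + (4)·R2: [0, 0, 0, 0, 0, 0]
R4 ← R4 − (3)·R2: [0, 0, 0, 0, 0, 0]
2 nonzero rows, so rank(C) = 2.
C has 6 columns; by rank–nullity, nullity = 6 − 2 = 4.

4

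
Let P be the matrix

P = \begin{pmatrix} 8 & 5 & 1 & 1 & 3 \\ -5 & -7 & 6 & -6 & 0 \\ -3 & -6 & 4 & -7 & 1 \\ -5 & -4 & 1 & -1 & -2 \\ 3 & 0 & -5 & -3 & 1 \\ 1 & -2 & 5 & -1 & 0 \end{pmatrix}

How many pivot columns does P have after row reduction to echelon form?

Row reduce to echelon form.
R2 ← R2 + (5/8)·R1: [0, -31/8, 53/8, -43/8, 15/8]
R3 ← R3 + (3/8)·R1: [0, -33/8, 35/8, -53/8, 17/8]
R4 ← R4 + (5/8)·R1: [0, -7/8, 13/8, -3/8, -1/8]
R5 ← R5 − (3/8)·R1: [0, -15/8, -43/8, -27/8, -1/8]
R6 ← R6 − (1/8)·R1: [0, -21/8, 39/8, -9/8, -3/8]
R3 ← R3 − (33/31)·R2: [0, 0, -83/31, -28/31, 4/31]
R4 ← R4 − (7/31)·R2: [0, 0, 4/31, 26/31, -17/31]
R5 ← R5 − (15/31)·R2: [0, 0, -266/31, -24/31, -32/31]
R6 ← R6 − (21/31)·R2: [0, 0, 12/31, 78/31, -51/31]
R4 ← R4 + (4/83)·R3: [0, 0, 0, 66/83, -45/83]
R5 ← R5 − (266/83)·R3: [0, 0, 0, 176/83, -120/83]
R6 ← R6 + (12/83)·R3: [0, 0, 0, 198/83, -135/83]
R5 ← R5 − (8/3)·R4: [0, 0, 0, 0, 0]
R6 ← R6 − (3)·R4: [0, 0, 0, 0, 0]
Echelon form has 4 nonzero rows, so rank(P) = 4.
Each nonzero row contributes one pivot column: 4 pivot columns.

4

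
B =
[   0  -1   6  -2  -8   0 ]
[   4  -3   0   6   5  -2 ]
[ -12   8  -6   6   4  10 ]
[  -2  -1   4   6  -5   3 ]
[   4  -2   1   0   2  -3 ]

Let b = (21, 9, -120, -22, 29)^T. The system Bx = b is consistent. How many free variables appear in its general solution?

1

Row reduce the augmented matrix [B | b].
Swap R1 ↔ R2
R3 ← R3 + (3)·R1: [0, -1, -6, 24, 19, 4, -93]
R4 ← R4 + (1/2)·R1: [0, -5/2, 4, 9, -5/2, 2, -35/2]
R5 ← R5 − R1: [0, 1, 1, -6, -3, -1, 20]
R3 ← R3 − R2: [0, 0, -12, 26, 27, 4, -114]
R4 ← R4 − (5/2)·R2: [0, 0, -11, 14, 35/2, 2, -70]
R5 ← R5 + R2: [0, 0, 7, -8, -11, -1, 41]
R4 ← R4 − (11/12)·R3: [0, 0, 0, -59/6, -29/4, -5/3, 69/2]
R5 ← R5 + (7/12)·R3: [0, 0, 0, 43/6, 19/4, 4/3, -51/2]
R5 ← R5 + (43/59)·R4: [0, 0, 0, 0, -63/118, 7/59, -21/59]
The echelon form has 5 nonzero rows, and every pivot lies in the first 6 columns, so rank(B) = rank([B|b]) = 5.
The system is consistent.
Free variables = (unknowns) − (rank) = 6 − 5 = 1.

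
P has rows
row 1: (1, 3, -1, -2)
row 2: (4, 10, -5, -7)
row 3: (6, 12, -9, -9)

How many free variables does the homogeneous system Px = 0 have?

Row reduce to echelon form.
R2 ← R2 − (4)·R1: [0, -2, -1, 1]
R3 ← R3 − (6)·R1: [0, -6, -3, 3]
R3 ← R3 − (3)·R2: [0, 0, 0, 0]
2 nonzero rows, so rank(P) = 2.
P has 4 columns; by rank–nullity, nullity = 4 − 2 = 2.

2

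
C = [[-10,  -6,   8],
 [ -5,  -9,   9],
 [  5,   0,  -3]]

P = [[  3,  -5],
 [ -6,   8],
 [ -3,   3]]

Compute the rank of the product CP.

First compute CP:
[[-18,  26],
 [ 12, -20],
 [ 24, -34]]
Now row reduce the product.
R2 ← R2 + (2/3)·R1: [0, -8/3]
R3 ← R3 + (4/3)·R1: [0, 2/3]
R3 ← R3 + (1/4)·R2: [0, 0]
2 nonzero rows, so rank(CP) = 2.

2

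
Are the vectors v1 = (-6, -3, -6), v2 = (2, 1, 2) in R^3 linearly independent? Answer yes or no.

Form the matrix with these vectors as rows and row reduce.
R2 ← R2 + (1/3)·R1: [0, 0, 0]
1 nonzero row, so the 2 vectors span a space of dimension 1.
Since 1 < 2, the vectors are linearly dependent.

no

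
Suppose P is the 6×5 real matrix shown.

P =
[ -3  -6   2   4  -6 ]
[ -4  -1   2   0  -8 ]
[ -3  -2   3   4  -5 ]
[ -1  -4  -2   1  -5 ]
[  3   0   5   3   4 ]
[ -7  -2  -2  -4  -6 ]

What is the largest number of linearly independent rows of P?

5

Row reduce to echelon form.
R2 ← R2 − (4/3)·R1: [0, 7, -2/3, -16/3, 0]
R3 ← R3 − R1: [0, 4, 1, 0, 1]
R4 ← R4 − (1/3)·R1: [0, -2, -8/3, -1/3, -3]
R5 ← R5 + R1: [0, -6, 7, 7, -2]
R6 ← R6 − (7/3)·R1: [0, 12, -20/3, -40/3, 8]
R3 ← R3 − (4/7)·R2: [0, 0, 29/21, 64/21, 1]
R4 ← R4 + (2/7)·R2: [0, 0, -20/7, -13/7, -3]
R5 ← R5 + (6/7)·R2: [0, 0, 45/7, 17/7, -2]
R6 ← R6 − (12/7)·R2: [0, 0, -116/21, -88/21, 8]
R4 ← R4 + (60/29)·R3: [0, 0, 0, 129/29, -27/29]
R5 ← R5 − (135/29)·R3: [0, 0, 0, -341/29, -193/29]
R6 ← R6 + (4)·R3: [0, 0, 0, 8, 12]
R5 ← R5 + (341/129)·R4: [0, 0, 0, 0, -392/43]
R6 ← R6 − (232/129)·R4: [0, 0, 0, 0, 588/43]
R6 ← R6 + (3/2)·R5: [0, 0, 0, 0, 0]
Echelon form has 5 nonzero rows, so rank(P) = 5.
The rank gives the maximum number of linearly independent rows: 5.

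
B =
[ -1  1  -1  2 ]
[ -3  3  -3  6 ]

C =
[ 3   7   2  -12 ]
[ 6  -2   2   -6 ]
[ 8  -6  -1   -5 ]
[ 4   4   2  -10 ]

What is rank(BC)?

First compute BC:
[[  3,   5,   5,  -9],
 [  9,  15,  15, -27]]
Now row reduce the product.
R2 ← R2 − (3)·R1: [0, 0, 0, 0]
1 nonzero row, so rank(BC) = 1.

1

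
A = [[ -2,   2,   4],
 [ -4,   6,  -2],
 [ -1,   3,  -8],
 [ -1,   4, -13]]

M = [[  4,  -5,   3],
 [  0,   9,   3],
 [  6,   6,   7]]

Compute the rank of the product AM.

2

First compute AM:
[[ 16,  52,  28],
 [-28,  62,  -8],
 [-52, -16, -50],
 [-82, -37, -82]]
Now row reduce the product.
R2 ← R2 + (7/4)·R1: [0, 153, 41]
R3 ← R3 + (13/4)·R1: [0, 153, 41]
R4 ← R4 + (41/8)·R1: [0, 459/2, 123/2]
R3 ← R3 − R2: [0, 0, 0]
R4 ← R4 − (3/2)·R2: [0, 0, 0]
2 nonzero rows, so rank(AM) = 2.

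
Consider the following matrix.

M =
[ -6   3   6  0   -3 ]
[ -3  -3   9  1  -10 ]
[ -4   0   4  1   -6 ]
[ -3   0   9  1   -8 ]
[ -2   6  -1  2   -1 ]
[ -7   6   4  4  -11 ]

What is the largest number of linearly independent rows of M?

5

Row reduce to echelon form.
R2 ← R2 − (1/2)·R1: [0, -9/2, 6, 1, -17/2]
R3 ← R3 − (2/3)·R1: [0, -2, 0, 1, -4]
R4 ← R4 − (1/2)·R1: [0, -3/2, 6, 1, -13/2]
R5 ← R5 − (1/3)·R1: [0, 5, -3, 2, 0]
R6 ← R6 − (7/6)·R1: [0, 5/2, -3, 4, -15/2]
R3 ← R3 − (4/9)·R2: [0, 0, -8/3, 5/9, -2/9]
R4 ← R4 − (1/3)·R2: [0, 0, 4, 2/3, -11/3]
R5 ← R5 + (10/9)·R2: [0, 0, 11/3, 28/9, -85/9]
R6 ← R6 + (5/9)·R2: [0, 0, 1/3, 41/9, -110/9]
R4 ← R4 + (3/2)·R3: [0, 0, 0, 3/2, -4]
R5 ← R5 + (11/8)·R3: [0, 0, 0, 31/8, -39/4]
R6 ← R6 + (1/8)·R3: [0, 0, 0, 37/8, -49/4]
R5 ← R5 − (31/12)·R4: [0, 0, 0, 0, 7/12]
R6 ← R6 − (37/12)·R4: [0, 0, 0, 0, 1/12]
R6 ← R6 − (1/7)·R5: [0, 0, 0, 0, 0]
Echelon form has 5 nonzero rows, so rank(M) = 5.
The rank gives the maximum number of linearly independent rows: 5.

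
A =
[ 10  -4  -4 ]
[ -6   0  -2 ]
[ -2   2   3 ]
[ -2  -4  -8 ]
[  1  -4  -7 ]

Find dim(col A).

2

Row reduce to echelon form.
R2 ← R2 + (3/5)·R1: [0, -12/5, -22/5]
R3 ← R3 + (1/5)·R1: [0, 6/5, 11/5]
R4 ← R4 + (1/5)·R1: [0, -24/5, -44/5]
R5 ← R5 − (1/10)·R1: [0, -18/5, -33/5]
R3 ← R3 + (1/2)·R2: [0, 0, 0]
R4 ← R4 − (2)·R2: [0, 0, 0]
R5 ← R5 − (3/2)·R2: [0, 0, 0]
Echelon form has 2 nonzero rows, so rank(A) = 2.
The column space has dimension equal to the rank: 2.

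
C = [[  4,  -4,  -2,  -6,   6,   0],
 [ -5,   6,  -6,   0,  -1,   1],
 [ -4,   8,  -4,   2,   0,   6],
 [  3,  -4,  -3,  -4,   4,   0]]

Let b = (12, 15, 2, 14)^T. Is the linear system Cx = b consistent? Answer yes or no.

Row reduce the augmented matrix [C | b].
R2 ← R2 + (5/4)·R1: [0, 1, -17/2, -15/2, 13/2, 1, 30]
R3 ← R3 + R1: [0, 4, -6, -4, 6, 6, 14]
R4 ← R4 − (3/4)·R1: [0, -1, -3/2, 1/2, -1/2, 0, 5]
R3 ← R3 − (4)·R2: [0, 0, 28, 26, -20, 2, -106]
R4 ← R4 + R2: [0, 0, -10, -7, 6, 1, 35]
R4 ← R4 + (5/14)·R3: [0, 0, 0, 16/7, -8/7, 12/7, -20/7]
The echelon form has 4 nonzero rows, and every pivot lies in the first 6 columns, so rank(C) = rank([C|b]) = 4.
The system is consistent.

yes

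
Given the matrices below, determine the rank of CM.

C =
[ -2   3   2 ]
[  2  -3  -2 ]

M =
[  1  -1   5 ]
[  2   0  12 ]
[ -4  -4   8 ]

First compute CM:
[[ -4,  -6,  42],
 [  4,   6, -42]]
Now row reduce the product.
R2 ← R2 + R1: [0, 0, 0]
1 nonzero row, so rank(CM) = 1.

1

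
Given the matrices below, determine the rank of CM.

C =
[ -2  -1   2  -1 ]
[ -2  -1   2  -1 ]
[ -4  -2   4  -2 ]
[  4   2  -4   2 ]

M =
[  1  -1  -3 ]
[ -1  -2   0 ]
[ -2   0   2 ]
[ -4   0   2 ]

First compute CM:
[[ -1,   4,   8],
 [ -1,   4,   8],
 [ -2,   8,  16],
 [  2,  -8, -16]]
Now row reduce the product.
R2 ← R2 − R1: [0, 0, 0]
R3 ← R3 − (2)·R1: [0, 0, 0]
R4 ← R4 + (2)·R1: [0, 0, 0]
1 nonzero row, so rank(CM) = 1.

1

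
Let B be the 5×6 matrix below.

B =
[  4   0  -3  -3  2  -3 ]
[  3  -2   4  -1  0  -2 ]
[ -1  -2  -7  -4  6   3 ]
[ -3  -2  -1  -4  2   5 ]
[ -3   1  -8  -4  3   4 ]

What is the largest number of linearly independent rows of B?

4

Row reduce to echelon form.
R2 ← R2 − (3/4)·R1: [0, -2, 25/4, 5/4, -3/2, 1/4]
R3 ← R3 + (1/4)·R1: [0, -2, -31/4, -19/4, 13/2, 9/4]
R4 ← R4 + (3/4)·R1: [0, -2, -13/4, -25/4, 7/2, 11/4]
R5 ← R5 + (3/4)·R1: [0, 1, -41/4, -25/4, 9/2, 7/4]
R3 ← R3 − R2: [0, 0, -14, -6, 8, 2]
R4 ← R4 − R2: [0, 0, -19/2, -15/2, 5, 5/2]
R5 ← R5 + (1/2)·R2: [0, 0, -57/8, -45/8, 15/4, 15/8]
R4 ← R4 − (19/28)·R3: [0, 0, 0, -24/7, -3/7, 8/7]
R5 ← R5 − (57/112)·R3: [0, 0, 0, -18/7, -9/28, 6/7]
R5 ← R5 − (3/4)·R4: [0, 0, 0, 0, 0, 0]
Echelon form has 4 nonzero rows, so rank(B) = 4.
The rank gives the maximum number of linearly independent rows: 4.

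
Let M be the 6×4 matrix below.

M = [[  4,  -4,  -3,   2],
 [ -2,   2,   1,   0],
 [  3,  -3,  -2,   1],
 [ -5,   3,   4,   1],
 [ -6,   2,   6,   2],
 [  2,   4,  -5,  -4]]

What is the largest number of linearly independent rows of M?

Row reduce to echelon form.
R2 ← R2 + (1/2)·R1: [0, 0, -1/2, 1]
R3 ← R3 − (3/4)·R1: [0, 0, 1/4, -1/2]
R4 ← R4 + (5/4)·R1: [0, -2, 1/4, 7/2]
R5 ← R5 + (3/2)·R1: [0, -4, 3/2, 5]
R6 ← R6 − (1/2)·R1: [0, 6, -7/2, -5]
Swap R2 ↔ R4
R5 ← R5 − (2)·R2: [0, 0, 1, -2]
R6 ← R6 + (3)·R2: [0, 0, -11/4, 11/2]
R4 ← R4 + (2)·R3: [0, 0, 0, 0]
R5 ← R5 − (4)·R3: [0, 0, 0, 0]
R6 ← R6 + (11)·R3: [0, 0, 0, 0]
Echelon form has 3 nonzero rows, so rank(M) = 3.
The rank gives the maximum number of linearly independent rows: 3.

3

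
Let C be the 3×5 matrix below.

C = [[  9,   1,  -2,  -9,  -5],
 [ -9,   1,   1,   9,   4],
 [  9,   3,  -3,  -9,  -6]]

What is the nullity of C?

3

Row reduce to echelon form.
R2 ← R2 + R1: [0, 2, -1, 0, -1]
R3 ← R3 − R1: [0, 2, -1, 0, -1]
R3 ← R3 − R2: [0, 0, 0, 0, 0]
2 nonzero rows, so rank(C) = 2.
C has 5 columns; by rank–nullity, nullity = 5 − 2 = 3.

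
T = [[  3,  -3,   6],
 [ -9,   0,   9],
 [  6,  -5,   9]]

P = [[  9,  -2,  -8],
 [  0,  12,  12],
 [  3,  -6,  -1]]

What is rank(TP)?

2

First compute TP:
[[ 45, -78, -66],
 [-54, -36,  63],
 [ 81, -126, -117]]
Now row reduce the product.
R2 ← R2 + (6/5)·R1: [0, -648/5, -81/5]
R3 ← R3 − (9/5)·R1: [0, 72/5, 9/5]
R3 ← R3 + (1/9)·R2: [0, 0, 0]
2 nonzero rows, so rank(TP) = 2.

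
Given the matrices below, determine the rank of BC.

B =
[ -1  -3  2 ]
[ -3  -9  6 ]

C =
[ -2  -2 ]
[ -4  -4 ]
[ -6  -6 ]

1

First compute BC:
[[  2,   2],
 [  6,   6]]
Now row reduce the product.
R2 ← R2 − (3)·R1: [0, 0]
1 nonzero row, so rank(BC) = 1.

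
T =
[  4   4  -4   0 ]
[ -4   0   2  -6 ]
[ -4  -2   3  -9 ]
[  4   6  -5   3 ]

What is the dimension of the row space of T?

3

Row reduce to echelon form.
R2 ← R2 + R1: [0, 4, -2, -6]
R3 ← R3 + R1: [0, 2, -1, -9]
R4 ← R4 − R1: [0, 2, -1, 3]
R3 ← R3 − (1/2)·R2: [0, 0, 0, -6]
R4 ← R4 − (1/2)·R2: [0, 0, 0, 6]
R4 ← R4 + R3: [0, 0, 0, 0]
Echelon form has 3 nonzero rows, so rank(T) = 3.
The row space has dimension equal to the rank: 3.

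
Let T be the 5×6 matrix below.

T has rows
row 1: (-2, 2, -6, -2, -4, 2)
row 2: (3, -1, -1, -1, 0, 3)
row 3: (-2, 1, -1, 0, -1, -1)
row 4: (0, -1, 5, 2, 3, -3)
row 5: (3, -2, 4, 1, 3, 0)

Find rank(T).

Row reduce to echelon form.
R2 ← R2 + (3/2)·R1: [0, 2, -10, -4, -6, 6]
R3 ← R3 − R1: [0, -1, 5, 2, 3, -3]
R5 ← R5 + (3/2)·R1: [0, 1, -5, -2, -3, 3]
R3 ← R3 + (1/2)·R2: [0, 0, 0, 0, 0, 0]
R4 ← R4 + (1/2)·R2: [0, 0, 0, 0, 0, 0]
R5 ← R5 − (1/2)·R2: [0, 0, 0, 0, 0, 0]
Echelon form has 2 nonzero rows, so rank(T) = 2.

2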